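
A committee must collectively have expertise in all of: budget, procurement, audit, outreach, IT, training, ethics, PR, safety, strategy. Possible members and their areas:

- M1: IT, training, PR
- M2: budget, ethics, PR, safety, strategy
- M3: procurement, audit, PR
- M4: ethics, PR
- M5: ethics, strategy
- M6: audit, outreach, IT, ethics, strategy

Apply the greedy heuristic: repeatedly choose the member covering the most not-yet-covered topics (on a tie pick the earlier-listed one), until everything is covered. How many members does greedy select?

Pick 1: M2 covers 5 new topics (budget, ethics, PR, safety, strategy).
Pick 2: M6 covers 3 new topics (audit, outreach, IT).
Pick 3: M1 covers 1 new topics (training).
Pick 4: M3 covers 1 new topics (procurement).
Greedy uses 4 members.

4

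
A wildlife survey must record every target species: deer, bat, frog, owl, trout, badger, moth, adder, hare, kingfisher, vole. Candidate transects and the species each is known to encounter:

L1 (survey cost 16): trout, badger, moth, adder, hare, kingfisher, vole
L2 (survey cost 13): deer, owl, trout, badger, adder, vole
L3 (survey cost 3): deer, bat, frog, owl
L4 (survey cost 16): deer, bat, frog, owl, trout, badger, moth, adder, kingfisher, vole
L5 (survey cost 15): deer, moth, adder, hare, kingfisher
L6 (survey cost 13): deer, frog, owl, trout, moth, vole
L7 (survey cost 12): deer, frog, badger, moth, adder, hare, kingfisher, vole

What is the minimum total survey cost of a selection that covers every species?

19

L1, L3 cover every species at survey cost 16 + 3 = 19.
Any cover uses at least 2 transects; among all covering selections none totals below 19.
Greedy by coverage-per-survey cost would pick L3, L7, L2 for 28 — worse than the optimum 19.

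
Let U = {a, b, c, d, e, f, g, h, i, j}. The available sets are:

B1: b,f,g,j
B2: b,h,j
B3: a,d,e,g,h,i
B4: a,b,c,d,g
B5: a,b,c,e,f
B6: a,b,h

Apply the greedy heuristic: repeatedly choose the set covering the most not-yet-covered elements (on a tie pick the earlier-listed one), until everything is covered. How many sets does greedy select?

3

Pick 1: B3 covers 6 new elements (a, d, e, g, h, i).
Pick 2: B1 covers 3 new elements (b, f, j).
Pick 3: B4 covers 1 new elements (c).
Greedy uses 3 sets.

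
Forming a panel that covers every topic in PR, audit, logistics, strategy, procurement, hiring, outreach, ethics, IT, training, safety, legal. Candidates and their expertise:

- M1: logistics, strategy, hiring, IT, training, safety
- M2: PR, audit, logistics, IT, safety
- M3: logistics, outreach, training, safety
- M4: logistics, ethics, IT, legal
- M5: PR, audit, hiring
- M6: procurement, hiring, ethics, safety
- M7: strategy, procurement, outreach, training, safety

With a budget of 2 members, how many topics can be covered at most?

Choosing M2, M7 covers {PR, audit, logistics, strategy, procurement, outreach, IT, training, safety} — 9 topics.
No choice of 2 members does better; here hiring, ethics, legal are left uncovered.

9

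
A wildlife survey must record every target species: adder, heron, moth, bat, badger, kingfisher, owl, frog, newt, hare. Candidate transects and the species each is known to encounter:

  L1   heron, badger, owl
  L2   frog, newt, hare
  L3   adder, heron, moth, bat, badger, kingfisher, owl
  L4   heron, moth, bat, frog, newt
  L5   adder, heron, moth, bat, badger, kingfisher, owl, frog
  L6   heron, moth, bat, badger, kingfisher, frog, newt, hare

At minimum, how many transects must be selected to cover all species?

2

L2, L3 together cover {adder, heron, moth, bat, badger, kingfisher, owl, frog, newt, hare} — every species.
No single transect contains all 10 species, so 2 is optimal.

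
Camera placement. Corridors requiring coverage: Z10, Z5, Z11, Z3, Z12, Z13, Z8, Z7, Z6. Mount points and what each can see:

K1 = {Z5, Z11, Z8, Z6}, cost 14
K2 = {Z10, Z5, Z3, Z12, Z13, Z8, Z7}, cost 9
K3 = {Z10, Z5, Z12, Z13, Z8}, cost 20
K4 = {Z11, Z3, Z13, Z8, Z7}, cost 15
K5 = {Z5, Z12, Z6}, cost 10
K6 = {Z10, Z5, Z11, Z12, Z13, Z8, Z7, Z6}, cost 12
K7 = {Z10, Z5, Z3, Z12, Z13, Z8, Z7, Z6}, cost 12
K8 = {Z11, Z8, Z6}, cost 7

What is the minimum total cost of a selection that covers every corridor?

16

K2, K8 cover every corridor at cost 9 + 7 = 16.
Any cover uses at least 2 camera mounts; among all covering selections none totals below 16.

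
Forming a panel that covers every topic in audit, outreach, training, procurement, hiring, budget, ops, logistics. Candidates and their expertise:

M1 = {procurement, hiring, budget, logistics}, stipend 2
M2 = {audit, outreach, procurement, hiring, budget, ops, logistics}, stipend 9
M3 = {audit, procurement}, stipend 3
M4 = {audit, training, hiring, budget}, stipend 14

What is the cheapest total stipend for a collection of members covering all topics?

M2, M4 cover every topic at stipend 9 + 14 = 23.
Any cover uses at least 2 members; among all covering selections none totals below 23.
Greedy by coverage-per-stipend would pick M1, M2, M4 for 25 — worse than the optimum 23.

23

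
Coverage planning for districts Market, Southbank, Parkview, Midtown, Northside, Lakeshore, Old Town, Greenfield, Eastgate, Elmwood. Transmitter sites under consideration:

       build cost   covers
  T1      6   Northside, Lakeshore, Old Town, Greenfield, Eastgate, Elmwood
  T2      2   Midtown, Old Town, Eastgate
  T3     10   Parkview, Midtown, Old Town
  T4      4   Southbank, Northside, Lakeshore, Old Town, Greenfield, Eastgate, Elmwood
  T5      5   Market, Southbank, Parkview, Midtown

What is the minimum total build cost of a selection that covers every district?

9

T4, T5 cover every district at build cost 4 + 5 = 9.
Any cover uses at least 2 transmitter sites; among all covering selections none totals below 9.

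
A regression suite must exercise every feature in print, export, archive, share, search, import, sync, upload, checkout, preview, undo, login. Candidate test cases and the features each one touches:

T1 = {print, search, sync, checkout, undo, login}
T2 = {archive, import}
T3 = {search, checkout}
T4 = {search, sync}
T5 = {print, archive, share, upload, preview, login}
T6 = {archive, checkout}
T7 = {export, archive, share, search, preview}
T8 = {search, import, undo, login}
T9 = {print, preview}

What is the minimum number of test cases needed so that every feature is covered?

T1, T2, T5, T7 together cover {print, export, archive, share, search, import, sync, upload, checkout, preview, undo, login} — every feature.
No 3 of the 9 test cases cover everything (all 84 triples fall short), so 4 is minimum.

4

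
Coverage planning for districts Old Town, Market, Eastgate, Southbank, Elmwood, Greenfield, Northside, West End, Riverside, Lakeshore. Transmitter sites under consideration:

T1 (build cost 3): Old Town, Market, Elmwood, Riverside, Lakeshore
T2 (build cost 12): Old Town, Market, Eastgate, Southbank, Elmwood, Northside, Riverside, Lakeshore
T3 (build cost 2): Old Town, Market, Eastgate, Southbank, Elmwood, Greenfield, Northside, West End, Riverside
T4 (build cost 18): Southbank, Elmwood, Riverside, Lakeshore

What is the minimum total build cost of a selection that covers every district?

5

T1, T3 cover every district at build cost 3 + 2 = 5.
Any cover uses at least 2 transmitter sites; among all covering selections none totals below 5.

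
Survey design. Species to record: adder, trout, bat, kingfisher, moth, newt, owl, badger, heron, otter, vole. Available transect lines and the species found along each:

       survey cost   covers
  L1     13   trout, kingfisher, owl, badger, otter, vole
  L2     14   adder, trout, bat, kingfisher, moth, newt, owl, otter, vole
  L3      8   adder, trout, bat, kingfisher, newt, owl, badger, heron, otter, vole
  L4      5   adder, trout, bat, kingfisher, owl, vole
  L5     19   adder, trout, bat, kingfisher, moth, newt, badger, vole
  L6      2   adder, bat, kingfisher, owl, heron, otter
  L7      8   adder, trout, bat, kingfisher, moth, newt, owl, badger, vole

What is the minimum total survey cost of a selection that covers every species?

L6, L7 cover every species at survey cost 2 + 8 = 10.
Any cover uses at least 2 transects; among all covering selections none totals below 10.

10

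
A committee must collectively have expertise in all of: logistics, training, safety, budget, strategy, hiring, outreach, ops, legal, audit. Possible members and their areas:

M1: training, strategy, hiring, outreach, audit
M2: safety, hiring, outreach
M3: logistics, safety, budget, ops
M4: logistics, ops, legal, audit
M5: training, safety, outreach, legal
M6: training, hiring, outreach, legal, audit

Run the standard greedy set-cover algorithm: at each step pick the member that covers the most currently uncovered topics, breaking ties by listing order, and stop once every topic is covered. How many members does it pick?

3

Pick 1: M1 covers 5 new topics (training, strategy, hiring, outreach, audit).
Pick 2: M3 covers 4 new topics (logistics, safety, budget, ops).
Pick 3: M4 covers 1 new topics (legal).
Greedy uses 3 members.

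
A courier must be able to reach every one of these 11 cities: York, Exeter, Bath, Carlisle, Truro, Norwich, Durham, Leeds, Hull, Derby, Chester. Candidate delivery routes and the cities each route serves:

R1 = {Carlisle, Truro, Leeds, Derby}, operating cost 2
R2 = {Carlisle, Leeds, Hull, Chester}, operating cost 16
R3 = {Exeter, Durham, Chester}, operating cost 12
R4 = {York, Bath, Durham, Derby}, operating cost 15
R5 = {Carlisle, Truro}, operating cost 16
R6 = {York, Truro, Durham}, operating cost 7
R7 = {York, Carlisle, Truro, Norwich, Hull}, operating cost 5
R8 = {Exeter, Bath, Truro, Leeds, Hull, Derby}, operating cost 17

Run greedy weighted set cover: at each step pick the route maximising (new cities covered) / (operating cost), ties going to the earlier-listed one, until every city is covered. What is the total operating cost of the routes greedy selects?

34

Pick 1: R1 adds 4 new (Carlisle, Truro, Leeds, Derby) at operating cost 2 (ratio 4/2).
Pick 2: R7 adds 3 new (York, Norwich, Hull) at operating cost 5 (ratio 3/5).
Pick 3: R3 adds 3 new (Exeter, Durham, Chester) at operating cost 12 (ratio 3/12).
Pick 4: R4 adds 1 new (Bath) at operating cost 15 (ratio 1/15).
Greedy total operating cost: 2 + 5 + 12 + 15 = 34.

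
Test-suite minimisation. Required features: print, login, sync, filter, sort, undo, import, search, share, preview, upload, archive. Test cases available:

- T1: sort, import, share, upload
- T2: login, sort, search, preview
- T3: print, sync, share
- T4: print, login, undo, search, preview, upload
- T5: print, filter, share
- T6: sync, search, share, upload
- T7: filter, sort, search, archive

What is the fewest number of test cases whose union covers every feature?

T1, T3, T4, T7 together cover {print, login, sync, filter, sort, undo, import, search, share, preview, upload, archive} — every feature.
No 3 of the 7 test cases cover everything (all 35 triples fall short), so 4 is minimum.

4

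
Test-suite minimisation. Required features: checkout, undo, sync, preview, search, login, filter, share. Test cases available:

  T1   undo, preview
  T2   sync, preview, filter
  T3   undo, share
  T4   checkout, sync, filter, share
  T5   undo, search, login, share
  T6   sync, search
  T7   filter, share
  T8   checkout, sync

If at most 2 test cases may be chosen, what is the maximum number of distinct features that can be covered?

7

Choosing T2, T5 covers {undo, sync, preview, search, login, filter, share} — 7 features.
No choice of 2 test cases does better; here checkout is left uncovered.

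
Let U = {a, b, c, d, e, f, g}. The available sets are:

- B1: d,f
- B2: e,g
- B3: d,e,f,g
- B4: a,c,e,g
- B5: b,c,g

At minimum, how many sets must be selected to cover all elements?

B1, B4, B5 together cover {a, b, c, d, e, f, g} — every element.
No 2 of the 5 sets cover everything (all 10 pairs fall short), so 3 is minimum.

3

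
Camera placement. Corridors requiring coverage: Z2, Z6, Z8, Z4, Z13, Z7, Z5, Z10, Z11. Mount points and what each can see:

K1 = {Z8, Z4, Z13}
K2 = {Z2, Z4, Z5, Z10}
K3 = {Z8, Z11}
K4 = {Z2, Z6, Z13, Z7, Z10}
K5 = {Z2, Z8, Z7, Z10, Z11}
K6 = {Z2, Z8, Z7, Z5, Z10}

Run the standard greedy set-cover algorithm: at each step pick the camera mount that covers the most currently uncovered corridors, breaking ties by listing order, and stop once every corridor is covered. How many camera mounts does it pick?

Pick 1: K4 covers 5 new corridors (Z2, Z6, Z13, Z7, Z10).
Pick 2: K1 covers 2 new corridors (Z8, Z4).
Pick 3: K2 covers 1 new corridors (Z5).
Pick 4: K3 covers 1 new corridors (Z11).
Greedy uses 4 camera mounts. (The true minimum is 3.)

4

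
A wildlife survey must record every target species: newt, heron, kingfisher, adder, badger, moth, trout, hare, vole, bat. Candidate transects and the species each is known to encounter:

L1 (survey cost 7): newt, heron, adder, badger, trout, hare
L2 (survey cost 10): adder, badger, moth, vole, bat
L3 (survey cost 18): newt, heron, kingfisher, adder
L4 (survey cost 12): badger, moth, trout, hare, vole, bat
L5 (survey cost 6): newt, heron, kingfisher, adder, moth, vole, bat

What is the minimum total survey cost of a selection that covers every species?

L1, L5 cover every species at survey cost 7 + 6 = 13.
Any cover uses at least 2 transects; among all covering selections none totals below 13.

13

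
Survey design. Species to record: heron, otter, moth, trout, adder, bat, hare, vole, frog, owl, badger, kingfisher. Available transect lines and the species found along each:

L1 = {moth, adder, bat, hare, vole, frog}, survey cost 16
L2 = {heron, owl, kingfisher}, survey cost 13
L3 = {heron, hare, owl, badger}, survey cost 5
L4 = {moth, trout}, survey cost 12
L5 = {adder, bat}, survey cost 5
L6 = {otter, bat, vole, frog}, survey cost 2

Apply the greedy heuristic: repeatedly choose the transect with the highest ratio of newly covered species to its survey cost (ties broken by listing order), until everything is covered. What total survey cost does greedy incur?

37

Pick 1: L6 adds 4 new (otter, bat, vole, frog) at survey cost 2 (ratio 4/2).
Pick 2: L3 adds 4 new (heron, hare, owl, badger) at survey cost 5 (ratio 4/5).
Pick 3: L5 adds 1 new (adder) at survey cost 5 (ratio 1/5).
Pick 4: L4 adds 2 new (moth, trout) at survey cost 12 (ratio 2/12).
Pick 5: L2 adds 1 new (kingfisher) at survey cost 13 (ratio 1/13).
Greedy total survey cost: 2 + 5 + 5 + 12 + 13 = 37.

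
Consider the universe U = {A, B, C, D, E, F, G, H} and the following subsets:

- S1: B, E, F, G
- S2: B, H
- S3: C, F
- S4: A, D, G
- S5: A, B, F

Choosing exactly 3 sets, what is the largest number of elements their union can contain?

7

Choosing S1, S2, S4 covers {A, B, D, E, F, G, H} — 7 elements.
No choice of 3 sets does better; here C is left uncovered.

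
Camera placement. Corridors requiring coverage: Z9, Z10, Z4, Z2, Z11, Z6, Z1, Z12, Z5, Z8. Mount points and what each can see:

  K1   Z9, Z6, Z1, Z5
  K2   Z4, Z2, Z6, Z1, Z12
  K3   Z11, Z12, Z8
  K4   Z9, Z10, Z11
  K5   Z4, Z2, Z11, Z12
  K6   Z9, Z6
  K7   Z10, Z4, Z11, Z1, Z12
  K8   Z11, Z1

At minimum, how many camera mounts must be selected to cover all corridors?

4

K1, K2, K3, K4 together cover {Z9, Z10, Z4, Z2, Z11, Z6, Z1, Z12, Z5, Z8} — every corridor.
No 3 of the 8 camera mounts cover everything (all 56 triples fall short), so 4 is minimum.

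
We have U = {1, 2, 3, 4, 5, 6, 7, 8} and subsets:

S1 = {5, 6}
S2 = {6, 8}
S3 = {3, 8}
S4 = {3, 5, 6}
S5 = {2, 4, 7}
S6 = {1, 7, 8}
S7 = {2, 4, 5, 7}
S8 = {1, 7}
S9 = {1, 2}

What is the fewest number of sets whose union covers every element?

S4, S5, S6 together cover {1, 2, 3, 4, 5, 6, 7, 8} — every element.
No 2 of the 9 sets cover everything (all 36 pairs fall short), so 3 is minimum.

3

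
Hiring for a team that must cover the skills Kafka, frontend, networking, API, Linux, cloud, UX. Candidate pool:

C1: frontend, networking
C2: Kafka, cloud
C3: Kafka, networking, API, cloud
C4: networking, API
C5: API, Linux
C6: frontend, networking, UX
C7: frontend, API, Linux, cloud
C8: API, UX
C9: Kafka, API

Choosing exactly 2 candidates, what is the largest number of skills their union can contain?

6

Choosing C3, C6 covers {Kafka, frontend, networking, API, cloud, UX} — 6 skills.
No choice of 2 candidates does better; here Linux is left uncovered.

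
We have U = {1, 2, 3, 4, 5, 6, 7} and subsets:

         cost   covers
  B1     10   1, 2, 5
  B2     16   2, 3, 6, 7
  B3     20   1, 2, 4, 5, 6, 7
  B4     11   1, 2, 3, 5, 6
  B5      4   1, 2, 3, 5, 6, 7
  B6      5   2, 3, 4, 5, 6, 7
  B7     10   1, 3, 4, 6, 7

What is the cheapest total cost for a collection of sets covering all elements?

B5, B6 cover every element at cost 4 + 5 = 9.
Any cover uses at least 2 sets; among all covering selections none totals below 9.

9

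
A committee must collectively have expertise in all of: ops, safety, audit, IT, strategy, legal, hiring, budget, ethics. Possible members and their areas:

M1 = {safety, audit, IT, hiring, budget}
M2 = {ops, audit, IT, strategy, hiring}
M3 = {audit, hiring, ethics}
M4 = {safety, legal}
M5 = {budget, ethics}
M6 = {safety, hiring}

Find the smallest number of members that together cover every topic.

M2, M4, M5 together cover {ops, safety, audit, IT, strategy, legal, hiring, budget, ethics} — every topic.
No 2 of the 6 members cover everything (all 15 pairs fall short), so 3 is minimum.
Greedy (largest uncovered first) would take M1, M2, M3, M4 — 4 members — but 3 suffice.

3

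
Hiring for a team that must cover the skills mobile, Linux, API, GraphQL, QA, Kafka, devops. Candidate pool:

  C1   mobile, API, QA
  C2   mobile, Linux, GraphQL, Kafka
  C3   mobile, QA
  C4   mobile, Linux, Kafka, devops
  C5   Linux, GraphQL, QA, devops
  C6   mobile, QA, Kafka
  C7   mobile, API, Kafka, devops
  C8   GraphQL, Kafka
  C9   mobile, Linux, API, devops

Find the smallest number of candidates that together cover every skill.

2

C5, C7 together cover {mobile, Linux, API, GraphQL, QA, Kafka, devops} — every skill.
No single candidate contains all 7 skills, so 2 is optimal.
Greedy (largest uncovered first) would take C2, C1, C4 — 3 candidates — but 2 suffice.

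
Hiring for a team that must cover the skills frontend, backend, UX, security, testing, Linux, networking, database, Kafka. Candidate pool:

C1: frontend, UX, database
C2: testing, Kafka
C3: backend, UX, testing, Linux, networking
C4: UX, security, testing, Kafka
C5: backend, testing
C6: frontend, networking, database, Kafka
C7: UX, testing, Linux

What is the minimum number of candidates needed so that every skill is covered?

C1, C3, C4 together cover {frontend, backend, UX, security, testing, Linux, networking, database, Kafka} — every skill.
No 2 of the 7 candidates cover everything (all 21 pairs fall short), so 3 is minimum.

3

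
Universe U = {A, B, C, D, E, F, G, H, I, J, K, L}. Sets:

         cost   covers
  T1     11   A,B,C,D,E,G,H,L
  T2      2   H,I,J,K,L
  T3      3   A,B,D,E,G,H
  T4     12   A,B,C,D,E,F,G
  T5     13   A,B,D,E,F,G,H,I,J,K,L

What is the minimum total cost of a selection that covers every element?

14

T2, T4 cover every element at cost 2 + 12 = 14.
Any cover uses at least 2 sets; among all covering selections none totals below 14.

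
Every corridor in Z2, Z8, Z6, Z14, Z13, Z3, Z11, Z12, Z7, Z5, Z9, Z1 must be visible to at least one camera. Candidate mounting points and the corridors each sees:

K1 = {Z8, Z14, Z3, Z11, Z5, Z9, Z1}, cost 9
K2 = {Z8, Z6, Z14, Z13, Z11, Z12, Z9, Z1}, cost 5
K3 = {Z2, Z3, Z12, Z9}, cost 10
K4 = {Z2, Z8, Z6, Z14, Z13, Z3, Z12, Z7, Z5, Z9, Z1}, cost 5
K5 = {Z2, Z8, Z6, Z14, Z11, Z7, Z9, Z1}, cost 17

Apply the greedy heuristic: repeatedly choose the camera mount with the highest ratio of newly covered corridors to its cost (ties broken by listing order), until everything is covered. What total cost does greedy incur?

10

Pick 1: K4 adds 11 new (Z2, Z8, Z6, Z14, Z13, Z3, Z12, Z7, Z5, Z9, Z1) at cost 5 (ratio 11/5).
Pick 2: K2 adds 1 new (Z11) at cost 5 (ratio 1/5).
Greedy total cost: 5 + 5 = 10.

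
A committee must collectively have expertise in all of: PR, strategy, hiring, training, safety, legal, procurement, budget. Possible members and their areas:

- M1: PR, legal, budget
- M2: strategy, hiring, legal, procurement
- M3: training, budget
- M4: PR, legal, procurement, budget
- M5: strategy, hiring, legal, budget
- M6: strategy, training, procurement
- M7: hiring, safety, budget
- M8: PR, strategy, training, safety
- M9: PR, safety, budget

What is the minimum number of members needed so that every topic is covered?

M1, M2, M8 together cover {PR, strategy, hiring, training, safety, legal, procurement, budget} — every topic.
No 2 of the 9 members cover everything (all 36 pairs fall short), so 3 is minimum.

3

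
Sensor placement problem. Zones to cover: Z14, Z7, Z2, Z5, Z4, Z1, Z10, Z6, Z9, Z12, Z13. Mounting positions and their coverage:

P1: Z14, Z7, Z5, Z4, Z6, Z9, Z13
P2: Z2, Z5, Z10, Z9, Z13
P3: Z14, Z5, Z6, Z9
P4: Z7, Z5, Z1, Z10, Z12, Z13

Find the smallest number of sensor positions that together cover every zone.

3

P1, P2, P4 together cover {Z14, Z7, Z2, Z5, Z4, Z1, Z10, Z6, Z9, Z12, Z13} — every zone.
No 2 of the 4 sensor positions cover everything (all 6 pairs fall short), so 3 is minimum.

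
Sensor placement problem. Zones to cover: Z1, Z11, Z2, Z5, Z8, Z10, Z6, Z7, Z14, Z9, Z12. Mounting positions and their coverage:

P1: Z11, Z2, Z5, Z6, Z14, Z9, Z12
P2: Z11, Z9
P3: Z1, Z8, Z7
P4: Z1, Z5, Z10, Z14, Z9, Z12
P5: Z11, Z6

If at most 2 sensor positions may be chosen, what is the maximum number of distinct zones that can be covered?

Choosing P1, P3 covers {Z1, Z11, Z2, Z5, Z8, Z6, Z7, Z14, Z9, Z12} — 10 zones.
No choice of 2 sensor positions does better; here Z10 is left uncovered.

10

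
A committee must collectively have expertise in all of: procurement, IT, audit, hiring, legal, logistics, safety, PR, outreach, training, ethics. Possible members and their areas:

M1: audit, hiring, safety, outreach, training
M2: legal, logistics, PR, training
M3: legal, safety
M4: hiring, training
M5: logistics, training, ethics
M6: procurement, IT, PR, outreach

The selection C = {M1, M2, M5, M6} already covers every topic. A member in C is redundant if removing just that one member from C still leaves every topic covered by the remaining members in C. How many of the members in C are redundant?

0

Drop M1: audit, hiring, safety uncovered — not redundant.
Drop M2: legal uncovered — not redundant.
Drop M5: ethics uncovered — not redundant.
Drop M6: procurement, IT uncovered — not redundant.
None of the members in C is redundant.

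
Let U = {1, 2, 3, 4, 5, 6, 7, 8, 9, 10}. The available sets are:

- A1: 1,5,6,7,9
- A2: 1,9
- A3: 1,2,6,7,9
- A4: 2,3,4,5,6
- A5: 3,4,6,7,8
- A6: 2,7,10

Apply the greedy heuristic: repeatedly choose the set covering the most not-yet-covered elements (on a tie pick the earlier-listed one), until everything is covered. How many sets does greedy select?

4

Pick 1: A1 covers 5 new elements (1, 5, 6, 7, 9).
Pick 2: A4 covers 3 new elements (2, 3, 4).
Pick 3: A5 covers 1 new elements (8).
Pick 4: A6 covers 1 new elements (10).
Greedy uses 4 sets. (The true minimum is 3.)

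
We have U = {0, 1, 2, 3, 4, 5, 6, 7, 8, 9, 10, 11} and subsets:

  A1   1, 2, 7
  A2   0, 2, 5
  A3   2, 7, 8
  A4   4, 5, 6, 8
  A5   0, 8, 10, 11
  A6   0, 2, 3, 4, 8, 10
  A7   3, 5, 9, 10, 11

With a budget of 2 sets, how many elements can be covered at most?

9

Choosing A6, A7 covers {0, 2, 3, 4, 5, 8, 9, 10, 11} — 9 elements.
No choice of 2 sets does better; here 1, 6, 7 are left uncovered.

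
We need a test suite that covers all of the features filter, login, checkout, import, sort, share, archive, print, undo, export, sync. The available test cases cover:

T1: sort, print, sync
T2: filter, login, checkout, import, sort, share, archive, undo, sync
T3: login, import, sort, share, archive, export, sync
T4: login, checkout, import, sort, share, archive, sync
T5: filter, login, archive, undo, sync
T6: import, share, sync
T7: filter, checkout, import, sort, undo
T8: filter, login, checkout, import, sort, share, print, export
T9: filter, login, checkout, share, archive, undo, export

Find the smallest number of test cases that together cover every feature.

2

T2, T8 together cover {filter, login, checkout, import, sort, share, archive, print, undo, export, sync} — every feature.
No single test case contains all 11 features, so 2 is optimal.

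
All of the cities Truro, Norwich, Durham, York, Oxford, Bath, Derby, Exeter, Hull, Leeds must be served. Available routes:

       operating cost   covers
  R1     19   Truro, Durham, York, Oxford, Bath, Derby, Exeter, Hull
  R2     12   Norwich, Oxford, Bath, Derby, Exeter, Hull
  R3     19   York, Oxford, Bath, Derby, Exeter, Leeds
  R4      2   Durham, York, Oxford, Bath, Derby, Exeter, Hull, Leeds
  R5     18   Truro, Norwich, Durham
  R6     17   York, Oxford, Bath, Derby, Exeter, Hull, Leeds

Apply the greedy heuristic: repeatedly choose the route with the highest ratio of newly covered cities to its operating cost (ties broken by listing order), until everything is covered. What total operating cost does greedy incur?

Pick 1: R4 adds 8 new (Durham, York, Oxford, Bath, Derby, Exeter, Hull, Leeds) at operating cost 2 (ratio 8/2).
Pick 2: R5 adds 2 new (Truro, Norwich) at operating cost 18 (ratio 2/18).
Greedy total operating cost: 2 + 18 = 20.

20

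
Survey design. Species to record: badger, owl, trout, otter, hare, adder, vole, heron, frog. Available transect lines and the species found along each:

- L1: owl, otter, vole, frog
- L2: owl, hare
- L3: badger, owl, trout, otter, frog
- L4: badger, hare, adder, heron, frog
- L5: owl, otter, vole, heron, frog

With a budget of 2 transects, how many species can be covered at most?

8

Choosing L1, L4 covers {badger, owl, otter, hare, adder, vole, heron, frog} — 8 species.
No choice of 2 transects does better; here trout is left uncovered.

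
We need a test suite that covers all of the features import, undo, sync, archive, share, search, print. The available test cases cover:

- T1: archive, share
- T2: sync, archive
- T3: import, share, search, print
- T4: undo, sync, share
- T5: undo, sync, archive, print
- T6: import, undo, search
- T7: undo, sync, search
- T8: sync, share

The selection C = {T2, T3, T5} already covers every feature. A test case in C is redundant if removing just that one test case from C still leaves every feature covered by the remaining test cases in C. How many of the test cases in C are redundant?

Drop T2: the rest still cover every feature — redundant.
Drop T3: import, share, search uncovered — not redundant.
Drop T5: undo uncovered — not redundant.
1 redundant: T2.

1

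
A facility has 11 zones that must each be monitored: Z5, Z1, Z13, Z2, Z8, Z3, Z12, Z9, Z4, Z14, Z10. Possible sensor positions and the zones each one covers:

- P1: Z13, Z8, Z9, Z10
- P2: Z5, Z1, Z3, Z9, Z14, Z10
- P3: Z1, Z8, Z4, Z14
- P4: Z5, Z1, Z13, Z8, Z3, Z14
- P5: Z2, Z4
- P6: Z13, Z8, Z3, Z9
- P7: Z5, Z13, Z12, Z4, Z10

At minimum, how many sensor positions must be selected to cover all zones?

P1, P2, P5, P7 together cover {Z5, Z1, Z13, Z2, Z8, Z3, Z12, Z9, Z4, Z14, Z10} — every zone.
No 3 of the 7 sensor positions cover everything (all 35 triples fall short), so 4 is minimum.

4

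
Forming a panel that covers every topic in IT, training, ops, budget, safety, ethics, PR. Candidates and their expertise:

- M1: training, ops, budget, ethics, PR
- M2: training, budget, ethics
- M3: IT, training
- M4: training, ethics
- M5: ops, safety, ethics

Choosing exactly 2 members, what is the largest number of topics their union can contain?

Choosing M1, M3 covers {IT, training, ops, budget, ethics, PR} — 6 topics.
No choice of 2 members does better; here safety is left uncovered.

6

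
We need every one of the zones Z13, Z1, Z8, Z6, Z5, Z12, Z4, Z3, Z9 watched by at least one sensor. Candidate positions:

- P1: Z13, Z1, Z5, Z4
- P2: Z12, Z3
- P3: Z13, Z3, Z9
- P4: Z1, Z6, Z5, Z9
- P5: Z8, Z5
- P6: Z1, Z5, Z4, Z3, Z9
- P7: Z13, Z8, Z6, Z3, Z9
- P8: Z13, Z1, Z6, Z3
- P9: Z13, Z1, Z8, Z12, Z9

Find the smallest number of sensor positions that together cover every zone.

P1, P2, P7 together cover {Z13, Z1, Z8, Z6, Z5, Z12, Z4, Z3, Z9} — every zone.
No 2 of the 9 sensor positions cover everything (all 36 pairs fall short), so 3 is minimum.

3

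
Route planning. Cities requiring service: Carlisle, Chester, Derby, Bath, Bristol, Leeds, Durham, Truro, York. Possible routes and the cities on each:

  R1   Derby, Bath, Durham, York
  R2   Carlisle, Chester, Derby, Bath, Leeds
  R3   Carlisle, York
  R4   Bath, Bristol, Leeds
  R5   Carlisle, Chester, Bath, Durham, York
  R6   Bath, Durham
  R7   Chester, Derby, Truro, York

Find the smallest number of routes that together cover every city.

3

R4, R5, R7 together cover {Carlisle, Chester, Derby, Bath, Bristol, Leeds, Durham, Truro, York} — every city.
No 2 of the 7 routes cover everything (all 21 pairs fall short), so 3 is minimum.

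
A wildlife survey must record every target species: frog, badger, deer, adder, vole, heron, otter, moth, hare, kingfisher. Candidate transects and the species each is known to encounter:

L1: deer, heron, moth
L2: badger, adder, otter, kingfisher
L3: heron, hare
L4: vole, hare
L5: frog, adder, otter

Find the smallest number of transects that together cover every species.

L1, L2, L4, L5 together cover {frog, badger, deer, adder, vole, heron, otter, moth, hare, kingfisher} — every species.
No 3 of the 5 transects cover everything (all 10 triples fall short), so 4 is minimum.

4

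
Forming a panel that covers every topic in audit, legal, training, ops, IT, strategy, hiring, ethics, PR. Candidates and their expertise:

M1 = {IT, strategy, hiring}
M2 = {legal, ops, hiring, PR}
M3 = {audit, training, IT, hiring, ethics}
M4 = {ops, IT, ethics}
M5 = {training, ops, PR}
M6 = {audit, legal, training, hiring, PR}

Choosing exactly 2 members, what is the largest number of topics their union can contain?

Choosing M2, M3 covers {audit, legal, training, ops, IT, hiring, ethics, PR} — 8 topics.
No choice of 2 members does better; here strategy is left uncovered.

8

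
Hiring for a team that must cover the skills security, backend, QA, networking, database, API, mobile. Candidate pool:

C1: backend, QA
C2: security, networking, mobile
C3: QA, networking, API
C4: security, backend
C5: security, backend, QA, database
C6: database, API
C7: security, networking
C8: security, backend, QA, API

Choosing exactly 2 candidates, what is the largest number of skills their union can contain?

Choosing C2, C5 covers {security, backend, QA, networking, database, mobile} — 6 skills.
No choice of 2 candidates does better; here API is left uncovered.

6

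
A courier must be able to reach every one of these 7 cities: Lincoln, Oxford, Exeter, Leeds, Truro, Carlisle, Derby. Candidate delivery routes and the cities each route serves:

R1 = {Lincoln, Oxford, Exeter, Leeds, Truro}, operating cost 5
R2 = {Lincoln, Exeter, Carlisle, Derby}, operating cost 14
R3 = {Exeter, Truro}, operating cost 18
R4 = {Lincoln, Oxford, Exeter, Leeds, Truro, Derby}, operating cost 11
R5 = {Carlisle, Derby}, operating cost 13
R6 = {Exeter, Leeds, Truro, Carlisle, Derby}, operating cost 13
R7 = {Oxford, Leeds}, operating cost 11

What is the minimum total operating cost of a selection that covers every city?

R1, R5 cover every city at operating cost 5 + 13 = 18.
Any cover uses at least 2 routes; among all covering selections none totals below 18.

18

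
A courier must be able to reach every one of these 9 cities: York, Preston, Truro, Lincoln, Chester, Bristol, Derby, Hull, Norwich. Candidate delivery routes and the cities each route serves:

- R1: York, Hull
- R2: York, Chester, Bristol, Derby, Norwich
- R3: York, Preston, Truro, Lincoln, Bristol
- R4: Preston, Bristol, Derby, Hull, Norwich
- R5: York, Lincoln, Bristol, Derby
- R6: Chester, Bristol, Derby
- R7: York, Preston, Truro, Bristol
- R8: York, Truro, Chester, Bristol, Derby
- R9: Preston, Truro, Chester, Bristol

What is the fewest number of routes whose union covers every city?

R1, R2, R3 together cover {York, Preston, Truro, Lincoln, Chester, Bristol, Derby, Hull, Norwich} — every city.
No 2 of the 9 routes cover everything (all 36 pairs fall short), so 3 is minimum.

3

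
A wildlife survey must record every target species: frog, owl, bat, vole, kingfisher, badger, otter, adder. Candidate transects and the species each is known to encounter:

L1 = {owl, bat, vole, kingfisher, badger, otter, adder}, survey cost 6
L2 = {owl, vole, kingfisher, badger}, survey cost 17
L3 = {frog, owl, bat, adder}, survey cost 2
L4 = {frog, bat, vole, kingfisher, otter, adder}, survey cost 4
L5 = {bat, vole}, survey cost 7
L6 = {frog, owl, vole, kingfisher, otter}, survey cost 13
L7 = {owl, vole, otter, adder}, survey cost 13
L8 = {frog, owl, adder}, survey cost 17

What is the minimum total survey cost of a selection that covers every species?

L1, L3 cover every species at survey cost 6 + 2 = 8.
Any cover uses at least 2 transects; among all covering selections none totals below 8.
Greedy by coverage-per-survey cost would pick L3, L4, L1 for 12 — worse than the optimum 8.

8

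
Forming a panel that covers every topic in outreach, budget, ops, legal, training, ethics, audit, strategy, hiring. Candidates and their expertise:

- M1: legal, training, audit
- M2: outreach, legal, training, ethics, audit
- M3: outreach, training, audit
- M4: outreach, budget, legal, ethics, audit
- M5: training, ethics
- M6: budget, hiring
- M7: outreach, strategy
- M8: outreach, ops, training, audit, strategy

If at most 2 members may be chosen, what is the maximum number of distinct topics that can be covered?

8

Choosing M4, M8 covers {outreach, budget, ops, legal, training, ethics, audit, strategy} — 8 topics.
No choice of 2 members does better; here hiring is left uncovered.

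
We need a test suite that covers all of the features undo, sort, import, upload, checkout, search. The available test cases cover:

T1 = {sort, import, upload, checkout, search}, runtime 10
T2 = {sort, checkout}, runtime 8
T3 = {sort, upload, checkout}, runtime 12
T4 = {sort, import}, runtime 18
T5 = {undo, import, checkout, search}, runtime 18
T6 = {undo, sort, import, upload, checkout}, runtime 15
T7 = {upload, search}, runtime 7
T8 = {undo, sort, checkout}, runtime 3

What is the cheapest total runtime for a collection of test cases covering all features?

13

T1, T8 cover every feature at runtime 10 + 3 = 13.
Any cover uses at least 2 test cases; among all covering selections none totals below 13.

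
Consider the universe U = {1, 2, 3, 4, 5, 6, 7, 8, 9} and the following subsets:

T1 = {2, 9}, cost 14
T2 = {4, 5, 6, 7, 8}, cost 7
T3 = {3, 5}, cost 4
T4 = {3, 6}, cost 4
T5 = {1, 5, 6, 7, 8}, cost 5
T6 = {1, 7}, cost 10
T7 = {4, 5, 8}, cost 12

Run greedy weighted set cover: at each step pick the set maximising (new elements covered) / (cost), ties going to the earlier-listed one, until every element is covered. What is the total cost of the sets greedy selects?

30

Pick 1: T5 adds 5 new (1, 5, 6, 7, 8) at cost 5 (ratio 5/5).
Pick 2: T3 adds 1 new (3) at cost 4 (ratio 1/4).
Pick 3: T1 adds 2 new (2, 9) at cost 14 (ratio 2/14).
Pick 4: T2 adds 1 new (4) at cost 7 (ratio 1/7).
Greedy total cost: 5 + 4 + 14 + 7 = 30.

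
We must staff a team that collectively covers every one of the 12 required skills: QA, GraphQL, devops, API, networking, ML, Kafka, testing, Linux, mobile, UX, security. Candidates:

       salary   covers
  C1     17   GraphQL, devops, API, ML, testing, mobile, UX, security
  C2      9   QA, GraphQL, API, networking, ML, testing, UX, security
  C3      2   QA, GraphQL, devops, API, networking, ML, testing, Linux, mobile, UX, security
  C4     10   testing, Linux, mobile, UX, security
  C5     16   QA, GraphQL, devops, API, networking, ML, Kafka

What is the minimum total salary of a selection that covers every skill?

18

C3, C5 cover every skill at salary 2 + 16 = 18.
Any cover uses at least 2 candidates; among all covering selections none totals below 18.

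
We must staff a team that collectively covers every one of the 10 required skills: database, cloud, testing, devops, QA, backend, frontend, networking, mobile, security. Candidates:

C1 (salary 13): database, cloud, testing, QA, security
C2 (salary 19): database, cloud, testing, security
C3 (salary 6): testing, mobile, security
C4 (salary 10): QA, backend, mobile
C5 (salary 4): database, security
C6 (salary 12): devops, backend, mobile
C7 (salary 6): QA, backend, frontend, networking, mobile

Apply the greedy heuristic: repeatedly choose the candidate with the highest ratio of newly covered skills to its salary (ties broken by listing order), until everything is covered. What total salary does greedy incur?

41

Pick 1: C7 adds 5 new (QA, backend, frontend, networking, mobile) at salary 6 (ratio 5/6).
Pick 2: C5 adds 2 new (database, security) at salary 4 (ratio 2/4).
Pick 3: C3 adds 1 new (testing) at salary 6 (ratio 1/6).
Pick 4: C6 adds 1 new (devops) at salary 12 (ratio 1/12).
Pick 5: C1 adds 1 new (cloud) at salary 13 (ratio 1/13).
Greedy total salary: 6 + 4 + 6 + 12 + 13 = 41. (The true optimum is 31, so greedy overshoots here.)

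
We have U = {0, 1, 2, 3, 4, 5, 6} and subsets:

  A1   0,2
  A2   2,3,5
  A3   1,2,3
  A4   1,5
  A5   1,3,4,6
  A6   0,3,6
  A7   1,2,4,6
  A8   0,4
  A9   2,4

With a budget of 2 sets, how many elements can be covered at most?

Choosing A1, A5 covers {0, 1, 2, 3, 4, 6} — 6 elements.
No choice of 2 sets does better; here 5 is left uncovered.

6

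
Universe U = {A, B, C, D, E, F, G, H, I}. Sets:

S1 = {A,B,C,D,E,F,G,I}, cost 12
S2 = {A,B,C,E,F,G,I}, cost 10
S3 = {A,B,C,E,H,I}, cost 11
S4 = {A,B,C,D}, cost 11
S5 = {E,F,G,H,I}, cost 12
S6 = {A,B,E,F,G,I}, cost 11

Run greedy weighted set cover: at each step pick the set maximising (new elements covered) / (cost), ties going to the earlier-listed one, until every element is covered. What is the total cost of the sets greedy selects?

Pick 1: S2 adds 7 new (A, B, C, E, F, G, I) at cost 10 (ratio 7/10).
Pick 2: S3 adds 1 new (H) at cost 11 (ratio 1/11).
Pick 3: S4 adds 1 new (D) at cost 11 (ratio 1/11).
Greedy total cost: 10 + 11 + 11 = 32. (The true optimum is 23, so greedy overshoots here.)

32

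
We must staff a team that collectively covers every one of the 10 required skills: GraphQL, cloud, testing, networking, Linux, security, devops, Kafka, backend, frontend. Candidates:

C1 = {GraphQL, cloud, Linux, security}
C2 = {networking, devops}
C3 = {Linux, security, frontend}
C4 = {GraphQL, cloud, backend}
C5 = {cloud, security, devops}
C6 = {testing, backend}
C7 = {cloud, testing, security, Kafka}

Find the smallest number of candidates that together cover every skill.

4

C2, C3, C4, C7 together cover {GraphQL, cloud, testing, networking, Linux, security, devops, Kafka, backend, frontend} — every skill.
No 3 of the 7 candidates cover everything (all 35 triples fall short), so 4 is minimum.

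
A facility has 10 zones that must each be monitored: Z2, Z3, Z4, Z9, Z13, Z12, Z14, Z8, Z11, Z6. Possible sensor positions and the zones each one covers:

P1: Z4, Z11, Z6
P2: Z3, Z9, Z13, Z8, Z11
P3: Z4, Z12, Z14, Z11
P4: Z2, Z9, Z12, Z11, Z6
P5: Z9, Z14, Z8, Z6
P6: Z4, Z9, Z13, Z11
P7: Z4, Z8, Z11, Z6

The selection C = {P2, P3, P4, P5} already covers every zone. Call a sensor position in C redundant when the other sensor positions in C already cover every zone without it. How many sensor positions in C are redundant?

1

Drop P2: Z3, Z13 uncovered — not redundant.
Drop P3: Z4 uncovered — not redundant.
Drop P4: Z2 uncovered — not redundant.
Drop P5: the rest still cover every zone — redundant.
1 redundant: P5.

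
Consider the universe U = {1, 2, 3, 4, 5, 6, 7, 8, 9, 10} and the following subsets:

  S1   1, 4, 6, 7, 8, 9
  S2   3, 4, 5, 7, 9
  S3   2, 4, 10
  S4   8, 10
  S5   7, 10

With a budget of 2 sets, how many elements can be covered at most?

8

Choosing S1, S2 covers {1, 3, 4, 5, 6, 7, 8, 9} — 8 elements.
No choice of 2 sets does better; here 2, 10 are left uncovered.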